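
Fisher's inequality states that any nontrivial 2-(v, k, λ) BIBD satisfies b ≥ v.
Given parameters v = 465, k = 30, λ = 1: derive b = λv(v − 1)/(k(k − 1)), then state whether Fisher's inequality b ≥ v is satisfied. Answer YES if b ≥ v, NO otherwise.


r = λ(v − 1)/(k − 1) = 1·464/29 = 16.
b = vr/k = 465·16/30 = 248.
Fisher's inequality: b ≥ v ⇔ 248 ≥ 465? NO.

NO


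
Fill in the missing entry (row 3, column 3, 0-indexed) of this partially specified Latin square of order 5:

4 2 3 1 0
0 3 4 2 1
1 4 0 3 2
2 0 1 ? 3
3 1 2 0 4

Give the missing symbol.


Row 3 contains symbols [0, 1, 2, 3] — missing [4].
Column 3 contains symbols [0, 1, 2, 3] — missing [4].
The missing symbol must appear in both missing sets; intersection = [4].
Therefore the hidden value is 4.

Missing value = 4.


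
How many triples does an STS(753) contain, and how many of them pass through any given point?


An STS(v) is a 2-(v, 3, 1) BIBD: block size k = 3, λ = 1.
Replication: r(k − 1) = λ(v − 1) ⇒ r·2 = 753 − 1 = 752 ⇒ r = 376.
Block count: b = v(v − 1)/6 = 753·752/6 = 566256/6 = 94376.

r = 376, b = 94376.


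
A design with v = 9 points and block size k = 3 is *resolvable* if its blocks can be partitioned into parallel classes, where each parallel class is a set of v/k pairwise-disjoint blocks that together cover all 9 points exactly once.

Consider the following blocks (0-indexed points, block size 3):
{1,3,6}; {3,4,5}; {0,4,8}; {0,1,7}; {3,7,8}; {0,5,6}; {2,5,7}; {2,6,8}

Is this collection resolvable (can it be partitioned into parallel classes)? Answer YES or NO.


v = 9, block size k = 3, number of blocks = 8.
For resolvability, blocks must partition into parallel classes of size v/k = 3.
Total blocks must therefore be a multiple of 3: 8 = 3·2 + 2 ⇒ not divisible ✗.
Resolvable? NO.

NO


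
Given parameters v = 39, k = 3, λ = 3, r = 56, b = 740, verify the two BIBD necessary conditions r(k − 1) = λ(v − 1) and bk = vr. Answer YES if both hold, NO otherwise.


Condition (i): r(k − 1) = 56·2 = 112; λ(v − 1) = 3·38 = 114. Match? NO.
Condition (ii): bk = 740·3 = 2220; vr = 39·56 = 2184. Match? NO.
Both conditions hold? NO.

NO


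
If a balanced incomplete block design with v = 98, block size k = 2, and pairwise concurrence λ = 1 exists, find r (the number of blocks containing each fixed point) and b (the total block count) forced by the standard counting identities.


Any 2-(v, k, λ) BIBD satisfies two necessary conditions:
  (i)  Each point sits in r blocks, and counting incidences through any fixed point gives r(k − 1) = λ(v − 1), so r = λ(v − 1)/(k − 1).
  (ii) Total incidences bk = vr, so b = vr/k.
Step 1: r = λ(v − 1)/(k − 1) = 1·(98 − 1)/(2 − 1) = 1·97/1 = 97/1 = 97.
Step 2: b = vr/k = 98·97/2 = 9506/2 = 4753.
Check integrality: r = 97 ∈ Z ✓, b = 4753 ∈ Z ✓.
(These identities are necessary conditions: they determine r and b for any design with these parameters, but do not by themselves prove that one exists.)

r = 97, b = 4753.


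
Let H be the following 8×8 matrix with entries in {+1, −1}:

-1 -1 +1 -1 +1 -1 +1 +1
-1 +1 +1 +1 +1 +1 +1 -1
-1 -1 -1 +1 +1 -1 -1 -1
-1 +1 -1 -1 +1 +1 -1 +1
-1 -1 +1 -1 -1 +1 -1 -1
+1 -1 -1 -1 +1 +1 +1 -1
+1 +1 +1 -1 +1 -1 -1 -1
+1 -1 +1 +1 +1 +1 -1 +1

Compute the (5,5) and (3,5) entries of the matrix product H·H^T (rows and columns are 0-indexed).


Row 3 of H: [-1, 1, -1, -1, 1, 1, -1, 1].
Row 5 of H: [1, -1, -1, -1, 1, 1, 1, -1].
(H·H^T)[5][5] = Σ_j H[5][j]·H[5][j] = (1)² + (-1)² + (-1)² + (-1)² + (1)² + (1)² + (1)² + (-1)² = 1 + 1 + 1 + 1 + 1 + 1 + 1 + 1 = 8.
(H·H^T)[3][5] = Σ_j H[3][j]·H[5][j] = (-1)·(1) + (1)·(-1) + (-1)·(-1) + (-1)·(-1) + (1)·(1) + (1)·(1) + (-1)·(1) + (1)·(-1) = -1 + -1 + 1 + 1 + 1 + 1 + -1 + -1 = 0.
So rows 3 and 5 are orthogonal; the diagonal entry equals n = 8.

(5,5) entry = 8; (3,5) entry = 0.


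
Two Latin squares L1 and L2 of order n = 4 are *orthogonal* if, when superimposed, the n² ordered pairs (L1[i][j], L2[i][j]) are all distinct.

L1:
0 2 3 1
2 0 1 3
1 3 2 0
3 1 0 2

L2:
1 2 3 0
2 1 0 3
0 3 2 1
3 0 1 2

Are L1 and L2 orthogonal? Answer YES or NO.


Form the n² = 16 superimposed pairs (L1[i][j], L2[i][j]), row by row (rows and columns indexed from 0):
row 0: (0,1) (2,2) (3,3) (1,0)
row 1: (2,2) (0,1) (1,0) (3,3)
row 2: (1,0) (3,3) (2,2) (0,1)
row 3: (3,3) (1,0) (0,1) (2,2)
Orthogonality requires all 16 pairs distinct.
But the pair (2,2) repeats: cell (0,1) has L1 = 2, L2 = 2, and cell (1,0) has L1 = 2, L2 = 2.
A repeated pair means some other pair never occurs (only 4 distinct pairs out of 16), so the squares are not orthogonal.
Conclusion: NO.

NO


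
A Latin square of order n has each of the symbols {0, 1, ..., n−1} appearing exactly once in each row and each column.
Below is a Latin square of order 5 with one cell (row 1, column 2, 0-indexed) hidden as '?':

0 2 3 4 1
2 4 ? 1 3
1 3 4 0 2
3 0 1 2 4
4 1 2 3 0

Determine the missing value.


Row 1 contains symbols [1, 2, 3, 4] — missing [0].
Column 2 contains symbols [1, 2, 3, 4] — missing [0].
The missing symbol must appear in both missing sets; intersection = [0].
Therefore the hidden value is 0.

Missing value = 0.


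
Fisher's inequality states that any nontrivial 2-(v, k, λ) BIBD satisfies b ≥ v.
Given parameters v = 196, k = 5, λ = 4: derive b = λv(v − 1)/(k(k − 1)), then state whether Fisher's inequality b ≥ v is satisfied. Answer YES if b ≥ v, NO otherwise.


b = λv(v − 1)/(k(k − 1)) = 4·196·195/(5·4) = 152880/20 = 7644.
Compare with v = 196: b ≥ v, so Fisher's inequality holds.

YES


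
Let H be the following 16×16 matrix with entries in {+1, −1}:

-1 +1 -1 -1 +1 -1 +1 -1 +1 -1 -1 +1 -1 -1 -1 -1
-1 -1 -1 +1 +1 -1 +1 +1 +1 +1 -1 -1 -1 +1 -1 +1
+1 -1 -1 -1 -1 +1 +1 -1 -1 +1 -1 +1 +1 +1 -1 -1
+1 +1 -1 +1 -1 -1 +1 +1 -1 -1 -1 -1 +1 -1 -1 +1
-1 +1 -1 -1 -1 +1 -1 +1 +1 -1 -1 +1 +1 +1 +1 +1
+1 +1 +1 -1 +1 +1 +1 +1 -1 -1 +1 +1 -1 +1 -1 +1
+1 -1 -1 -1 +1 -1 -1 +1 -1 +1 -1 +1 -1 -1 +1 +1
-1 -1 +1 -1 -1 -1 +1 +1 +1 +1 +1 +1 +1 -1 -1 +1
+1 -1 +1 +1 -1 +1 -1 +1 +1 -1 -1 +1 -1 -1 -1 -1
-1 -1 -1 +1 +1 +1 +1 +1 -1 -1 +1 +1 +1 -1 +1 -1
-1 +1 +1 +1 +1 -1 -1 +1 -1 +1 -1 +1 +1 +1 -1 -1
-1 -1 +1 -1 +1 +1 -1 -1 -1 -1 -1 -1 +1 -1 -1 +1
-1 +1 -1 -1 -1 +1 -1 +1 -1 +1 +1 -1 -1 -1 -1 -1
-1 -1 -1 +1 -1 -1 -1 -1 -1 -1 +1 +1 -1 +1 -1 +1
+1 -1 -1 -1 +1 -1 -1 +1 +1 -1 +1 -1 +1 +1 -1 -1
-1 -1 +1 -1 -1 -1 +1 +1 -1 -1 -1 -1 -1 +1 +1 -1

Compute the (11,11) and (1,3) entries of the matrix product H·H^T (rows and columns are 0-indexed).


Row 1 of H: [-1, -1, -1, 1, 1, -1, 1, 1, 1, 1, -1, -1, -1, 1, -1, 1].
Row 3 of H: [1, 1, -1, 1, -1, -1, 1, 1, -1, -1, -1, -1, 1, -1, -1, 1].
Row 11 of H: [-1, -1, 1, -1, 1, 1, -1, -1, -1, -1, -1, -1, 1, -1, -1, 1].
(H·H^T)[11][11] = Σ_j H[11][j]·H[11][j] = (-1)² + (-1)² + (1)² + (-1)² + (1)² + (1)² + (-1)² + (-1)² + (-1)² + (-1)² + (-1)² + (-1)² + (1)² + (-1)² + (-1)² + (1)² = 1 + 1 + 1 + 1 + 1 + 1 + 1 + 1 + 1 + 1 + 1 + 1 + 1 + 1 + 1 + 1 = 16.
(H·H^T)[1][3] = Σ_j H[1][j]·H[3][j] = (-1)·(1) + (-1)·(1) + (-1)·(-1) + (1)·(1) + (1)·(-1) + (-1)·(-1) + (1)·(1) + (1)·(1) + (1)·(-1) + (1)·(-1) + (-1)·(-1) + (-1)·(-1) + (-1)·(1) + (1)·(-1) + (-1)·(-1) + (1)·(1) = -1 + -1 + 1 + 1 + -1 + 1 + 1 + 1 + -1 + -1 + 1 + 1 + -1 + -1 + 1 + 1 = 2.
Rows 1 and 3 are not orthogonal (dot product = 2 ≠ 0), so H is not a Hadamard matrix.

(11,11) entry = 16; (1,3) entry = 2.


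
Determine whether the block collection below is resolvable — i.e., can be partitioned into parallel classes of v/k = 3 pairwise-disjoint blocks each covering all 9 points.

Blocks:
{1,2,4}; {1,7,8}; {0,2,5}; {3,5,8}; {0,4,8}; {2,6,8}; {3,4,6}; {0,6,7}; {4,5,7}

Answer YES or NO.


v = 9, block size k = 3, number of blocks = 9.
For resolvability, blocks must partition into parallel classes of size v/k = 3.
Total blocks must therefore be a multiple of 3: 9 = 3·3 + 0 ⇒ divisible ✓.
Consider block {0,4,8}. It intersects every other block in the collection, so no parallel class of size 3 can contain it.
Since every block must belong to some parallel class in a resolution, the collection cannot be partitioned into parallel classes.
Resolvable? NO.

NO


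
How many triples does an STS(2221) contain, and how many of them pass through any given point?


An STS(v) is a 2-(v, 3, 1) BIBD: block size k = 3, λ = 1.
Replication: r(k − 1) = λ(v − 1) ⇒ r·2 = 2221 − 1 = 2220 ⇒ r = 1110.
Block count: b = v(v − 1)/6 = 2221·2220/6 = 4930620/6 = 821770.

r = 1110, b = 821770.


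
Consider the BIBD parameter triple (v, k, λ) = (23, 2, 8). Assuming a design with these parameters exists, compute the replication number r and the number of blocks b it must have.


Any 2-(v, k, λ) BIBD satisfies two necessary conditions:
  (i)  Each point sits in r blocks, and counting incidences through any fixed point gives r(k − 1) = λ(v − 1), so r = λ(v − 1)/(k − 1).
  (ii) Total incidences bk = vr, so b = vr/k.
Step 1: r = λ(v − 1)/(k − 1) = 8·(23 − 1)/(2 − 1) = 8·22/1 = 176/1 = 176.
Step 2: b = vr/k = 23·176/2 = 4048/2 = 2024.
Check integrality: r = 176 ∈ Z ✓, b = 2024 ∈ Z ✓.
(These identities are necessary conditions: they determine r and b for any design with these parameters, but do not by themselves prove that one exists.)

r = 176, b = 2024.


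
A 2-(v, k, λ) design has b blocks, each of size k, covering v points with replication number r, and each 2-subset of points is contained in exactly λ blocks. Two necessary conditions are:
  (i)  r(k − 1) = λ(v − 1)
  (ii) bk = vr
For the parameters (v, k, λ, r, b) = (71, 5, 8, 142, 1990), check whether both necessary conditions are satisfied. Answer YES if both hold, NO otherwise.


Condition (i): r(k − 1) = 142·4 = 568; λ(v − 1) = 8·70 = 560. Match? NO.
Condition (ii): bk = 1990·5 = 9950; vr = 71·142 = 10082. Match? NO.
Both conditions hold? NO.

NO


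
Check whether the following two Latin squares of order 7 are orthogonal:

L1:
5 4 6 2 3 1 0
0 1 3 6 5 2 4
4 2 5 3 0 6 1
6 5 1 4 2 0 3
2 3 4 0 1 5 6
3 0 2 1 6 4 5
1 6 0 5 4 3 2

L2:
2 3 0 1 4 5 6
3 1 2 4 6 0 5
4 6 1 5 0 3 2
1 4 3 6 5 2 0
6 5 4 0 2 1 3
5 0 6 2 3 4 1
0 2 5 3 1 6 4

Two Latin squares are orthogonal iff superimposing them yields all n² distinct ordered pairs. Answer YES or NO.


Form the n² = 49 superimposed pairs (L1[i][j], L2[i][j]), row by row (rows and columns indexed from 0):
row 0: (5,2) (4,3) (6,0) (2,1) (3,4) (1,5) (0,6)
row 1: (0,3) (1,1) (3,2) (6,4) (5,6) (2,0) (4,5)
row 2: (4,4) (2,6) (5,1) (3,5) (0,0) (6,3) (1,2)
row 3: (6,1) (5,4) (1,3) (4,6) (2,5) (0,2) (3,0)
row 4: (2,6) (3,5) (4,4) (0,0) (1,2) (5,1) (6,3)
row 5: (3,5) (0,0) (2,6) (1,2) (6,3) (4,4) (5,1)
row 6: (1,0) (6,2) (0,5) (5,3) (4,1) (3,6) (2,4)
Orthogonality requires all 49 pairs distinct.
But the pair (2,6) repeats: cell (2,1) has L1 = 2, L2 = 6, and cell (4,0) has L1 = 2, L2 = 6.
A repeated pair means some other pair never occurs (only 35 distinct pairs out of 49), so the squares are not orthogonal.
Conclusion: NO.

NO


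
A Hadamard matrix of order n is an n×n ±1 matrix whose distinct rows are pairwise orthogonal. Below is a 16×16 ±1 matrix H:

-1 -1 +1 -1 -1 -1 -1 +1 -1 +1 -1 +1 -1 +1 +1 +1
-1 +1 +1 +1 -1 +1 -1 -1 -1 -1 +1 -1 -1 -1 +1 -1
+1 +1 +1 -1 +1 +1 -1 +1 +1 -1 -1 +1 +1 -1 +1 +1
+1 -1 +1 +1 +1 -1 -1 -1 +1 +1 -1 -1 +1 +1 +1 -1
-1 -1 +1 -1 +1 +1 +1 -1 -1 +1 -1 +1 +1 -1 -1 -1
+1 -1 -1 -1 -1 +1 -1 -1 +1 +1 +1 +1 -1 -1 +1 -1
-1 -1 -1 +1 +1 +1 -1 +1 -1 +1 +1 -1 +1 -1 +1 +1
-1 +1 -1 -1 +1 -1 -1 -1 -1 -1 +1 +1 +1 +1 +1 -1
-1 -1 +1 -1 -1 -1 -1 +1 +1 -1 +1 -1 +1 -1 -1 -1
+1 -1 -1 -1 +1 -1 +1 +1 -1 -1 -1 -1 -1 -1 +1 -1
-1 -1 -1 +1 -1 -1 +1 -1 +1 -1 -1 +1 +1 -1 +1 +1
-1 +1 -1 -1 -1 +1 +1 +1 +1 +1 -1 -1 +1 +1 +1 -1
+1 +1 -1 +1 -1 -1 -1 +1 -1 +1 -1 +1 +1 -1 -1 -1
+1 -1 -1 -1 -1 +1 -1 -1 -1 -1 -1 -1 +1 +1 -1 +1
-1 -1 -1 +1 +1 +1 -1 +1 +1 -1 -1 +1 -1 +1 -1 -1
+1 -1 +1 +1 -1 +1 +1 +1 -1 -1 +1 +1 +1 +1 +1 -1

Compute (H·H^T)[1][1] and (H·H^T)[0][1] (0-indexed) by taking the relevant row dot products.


Row 0 of H: [-1, -1, 1, -1, -1, -1, -1, 1, -1, 1, -1, 1, -1, 1, 1, 1].
Row 1 of H: [-1, 1, 1, 1, -1, 1, -1, -1, -1, -1, 1, -1, -1, -1, 1, -1].
(H·H^T)[1][1] = Σ_j H[1][j]·H[1][j] = (-1)² + (1)² + (1)² + (1)² + (-1)² + (1)² + (-1)² + (-1)² + (-1)² + (-1)² + (1)² + (-1)² + (-1)² + (-1)² + (1)² + (-1)² = 1 + 1 + 1 + 1 + 1 + 1 + 1 + 1 + 1 + 1 + 1 + 1 + 1 + 1 + 1 + 1 = 16.
(H·H^T)[0][1] = Σ_j H[0][j]·H[1][j] = (-1)·(-1) + (-1)·(1) + (1)·(1) + (-1)·(1) + (-1)·(-1) + (-1)·(1) + (-1)·(-1) + (1)·(-1) + (-1)·(-1) + (1)·(-1) + (-1)·(1) + (1)·(-1) + (-1)·(-1) + (1)·(-1) + (1)·(1) + (1)·(-1) = 1 + -1 + 1 + -1 + 1 + -1 + 1 + -1 + 1 + -1 + -1 + -1 + 1 + -1 + 1 + -1 = -2.
Rows 0 and 1 are not orthogonal (dot product = -2 ≠ 0), so H is not a Hadamard matrix.

(1,1) entry = 16; (0,1) entry = -2.


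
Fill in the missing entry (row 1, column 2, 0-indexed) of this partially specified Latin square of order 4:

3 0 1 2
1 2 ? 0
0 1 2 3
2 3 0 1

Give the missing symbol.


Row 1 contains symbols [0, 1, 2] — missing [3].
Column 2 contains symbols [0, 1, 2] — missing [3].
The missing symbol must appear in both missing sets; intersection = [3].
Therefore the hidden value is 3.

Missing value = 3.


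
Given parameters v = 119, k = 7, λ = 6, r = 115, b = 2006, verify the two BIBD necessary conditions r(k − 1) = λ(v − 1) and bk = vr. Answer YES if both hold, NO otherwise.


Condition (i): r(k − 1) = 115·6 = 690; λ(v − 1) = 6·118 = 708. Match? NO.
Condition (ii): bk = 2006·7 = 14042; vr = 119·115 = 13685. Match? NO.
Both conditions hold? NO.

NO


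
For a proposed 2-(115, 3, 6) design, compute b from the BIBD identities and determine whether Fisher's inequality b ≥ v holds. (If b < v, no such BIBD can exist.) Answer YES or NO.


r = λ(v − 1)/(k − 1) = 6·114/2 = 342.
b = vr/k = 115·342/3 = 13110.
Fisher's inequality: b ≥ v ⇔ 13110 ≥ 115? YES.

YES


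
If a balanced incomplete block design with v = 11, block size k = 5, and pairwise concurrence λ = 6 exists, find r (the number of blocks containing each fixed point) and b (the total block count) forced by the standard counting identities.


Any 2-(v, k, λ) BIBD satisfies two necessary conditions:
  (i)  Each point sits in r blocks, and counting incidences through any fixed point gives r(k − 1) = λ(v − 1), so r = λ(v − 1)/(k − 1).
  (ii) Total incidences bk = vr, so b = vr/k.
Step 1: r = λ(v − 1)/(k − 1) = 6·(11 − 1)/(5 − 1) = 6·10/4 = 60/4 = 15.
Step 2: b = vr/k = 11·15/5 = 165/5 = 33.
Check integrality: r = 15 ∈ Z ✓, b = 33 ∈ Z ✓.
(These identities are necessary conditions: they determine r and b for any design with these parameters, but do not by themselves prove that one exists.)

r = 15, b = 33.


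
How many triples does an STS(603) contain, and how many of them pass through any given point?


An STS(v) is a 2-(v, 3, 1) BIBD: block size k = 3, λ = 1.
Replication: r(k − 1) = λ(v − 1) ⇒ r·2 = 603 − 1 = 602 ⇒ r = 301.
Block count: b = v(v − 1)/6 = 603·602/6 = 363006/6 = 60501.
(Check via bk = vr: 60501·3 = 181503 = 603·301 = 181503 ✓.)

r = 301, b = 60501.


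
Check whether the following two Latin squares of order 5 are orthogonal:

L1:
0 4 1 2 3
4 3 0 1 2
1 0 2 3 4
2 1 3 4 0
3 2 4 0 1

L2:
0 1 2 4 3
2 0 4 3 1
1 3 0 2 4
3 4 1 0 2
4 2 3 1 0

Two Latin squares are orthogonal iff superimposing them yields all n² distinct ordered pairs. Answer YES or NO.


Form the n² = 25 superimposed pairs (L1[i][j], L2[i][j]), row by row (rows and columns indexed from 0):
row 0: (0,0) (4,1) (1,2) (2,4) (3,3)
row 1: (4,2) (3,0) (0,4) (1,3) (2,1)
row 2: (1,1) (0,3) (2,0) (3,2) (4,4)
row 3: (2,3) (1,4) (3,1) (4,0) (0,2)
row 4: (3,4) (2,2) (4,3) (0,1) (1,0)
Orthogonality requires all 25 pairs distinct.
Check by first coordinate: for each symbol s of L1, list the L2 entries in the n cells where L1 = s; they must all differ.
  L1 = 0: L2 entries (in reading order) 0, 4, 3, 2, 1 — all 5 distinct ✓
  L1 = 1: L2 entries (in reading order) 2, 3, 1, 4, 0 — all 5 distinct ✓
  L1 = 2: L2 entries (in reading order) 4, 1, 0, 3, 2 — all 5 distinct ✓
  L1 = 3: L2 entries (in reading order) 3, 0, 2, 1, 4 — all 5 distinct ✓
  L1 = 4: L2 entries (in reading order) 1, 2, 4, 0, 3 — all 5 distinct ✓
Every symbol of L1 meets every symbol of L2 exactly once, so all 25 pairs are distinct (25 of 25).
Conclusion: YES.

YES


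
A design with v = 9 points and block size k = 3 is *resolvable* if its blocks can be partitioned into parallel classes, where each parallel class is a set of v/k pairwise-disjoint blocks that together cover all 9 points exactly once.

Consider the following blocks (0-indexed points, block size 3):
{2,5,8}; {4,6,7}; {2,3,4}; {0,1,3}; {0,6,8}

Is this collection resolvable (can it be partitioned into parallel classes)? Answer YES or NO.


v = 9, block size k = 3, number of blocks = 5.
For resolvability, blocks must partition into parallel classes of size v/k = 3.
Total blocks must therefore be a multiple of 3: 5 = 3·1 + 2 ⇒ not divisible ✗.
Resolvable? NO.

NO


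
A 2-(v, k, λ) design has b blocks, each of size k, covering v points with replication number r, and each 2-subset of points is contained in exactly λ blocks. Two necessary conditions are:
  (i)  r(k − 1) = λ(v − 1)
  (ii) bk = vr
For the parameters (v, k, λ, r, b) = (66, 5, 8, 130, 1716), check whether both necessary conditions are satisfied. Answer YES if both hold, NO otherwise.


Condition (i): r(k − 1) = 130·4 = 520; λ(v − 1) = 8·65 = 520. Match? YES.
Condition (ii): bk = 1716·5 = 8580; vr = 66·130 = 8580. Match? YES.
Both conditions hold? YES.

YES


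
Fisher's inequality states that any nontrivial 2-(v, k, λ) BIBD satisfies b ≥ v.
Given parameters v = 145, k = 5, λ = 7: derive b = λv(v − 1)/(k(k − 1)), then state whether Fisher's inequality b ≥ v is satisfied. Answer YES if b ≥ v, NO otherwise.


b = λv(v − 1)/(k(k − 1)) = 7·145·144/(5·4) = 146160/20 = 7308.
Compare with v = 145: b ≥ v, so Fisher's inequality holds.

YES


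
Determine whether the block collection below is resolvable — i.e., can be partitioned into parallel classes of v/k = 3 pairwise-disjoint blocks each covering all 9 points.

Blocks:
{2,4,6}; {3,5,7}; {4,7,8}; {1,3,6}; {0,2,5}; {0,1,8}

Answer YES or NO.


v = 9, block size k = 3, number of blocks = 6.
For resolvability, blocks must partition into parallel classes of size v/k = 3.
Total blocks must therefore be a multiple of 3: 6 = 3·2 + 0 ⇒ divisible ✓.
Greedy packing gives 2 candidate class(es). Each should be a full parallel class (size 3, covers all 9 points).
  Class 1 (3 blocks): {2,4,6}; {3,5,7}; {0,1,8}. Points covered: [0, 1, 2, 3, 4, 5, 6, 7, 8].
  Class 2 (3 blocks): {4,7,8}; {1,3,6}; {0,2,5}. Points covered: [0, 1, 2, 3, 4, 5, 6, 7, 8].
All classes full (size 3)? YES. All classes cover every point? YES.
Resolvable? YES.

YES


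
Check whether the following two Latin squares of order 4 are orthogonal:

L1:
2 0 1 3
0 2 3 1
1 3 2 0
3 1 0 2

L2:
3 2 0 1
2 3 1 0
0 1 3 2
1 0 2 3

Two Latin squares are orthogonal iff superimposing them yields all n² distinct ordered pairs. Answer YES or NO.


Form the n² = 16 superimposed pairs (L1[i][j], L2[i][j]), row by row (rows and columns indexed from 0):
row 0: (2,3) (0,2) (1,0) (3,1)
row 1: (0,2) (2,3) (3,1) (1,0)
row 2: (1,0) (3,1) (2,3) (0,2)
row 3: (3,1) (1,0) (0,2) (2,3)
Orthogonality requires all 16 pairs distinct.
But the pair (0,2) repeats: cell (0,1) has L1 = 0, L2 = 2, and cell (1,0) has L1 = 0, L2 = 2.
A repeated pair means some other pair never occurs (only 4 distinct pairs out of 16), so the squares are not orthogonal.
Conclusion: NO.

NO


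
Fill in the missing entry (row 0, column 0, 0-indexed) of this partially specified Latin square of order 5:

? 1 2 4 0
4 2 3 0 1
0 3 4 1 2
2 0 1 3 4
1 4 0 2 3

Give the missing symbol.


Row 0 contains symbols [0, 1, 2, 4] — missing [3].
Column 0 contains symbols [0, 1, 2, 4] — missing [3].
The missing symbol must appear in both missing sets; intersection = [3].
Therefore the hidden value is 3.

Missing value = 3.


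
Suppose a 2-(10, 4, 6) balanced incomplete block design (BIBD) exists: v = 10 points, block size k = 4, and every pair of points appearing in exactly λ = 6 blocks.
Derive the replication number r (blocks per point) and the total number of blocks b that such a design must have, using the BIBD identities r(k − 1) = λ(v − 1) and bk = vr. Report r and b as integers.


Any 2-(v, k, λ) BIBD satisfies two necessary conditions:
  (i)  Each point sits in r blocks, and counting incidences through any fixed point gives r(k − 1) = λ(v − 1), so r = λ(v − 1)/(k − 1).
  (ii) Total incidences bk = vr, so b = vr/k.
Step 1: r = λ(v − 1)/(k − 1) = 6·(10 − 1)/(4 − 1) = 6·9/3 = 54/3 = 18.
Step 2: b = vr/k = 10·18/4 = 180/4 = 45.
Check integrality: r = 18 ∈ Z ✓, b = 45 ∈ Z ✓.
(These identities are necessary conditions: they determine r and b for any design with these parameters, but do not by themselves prove that one exists.)

r = 18, b = 45.


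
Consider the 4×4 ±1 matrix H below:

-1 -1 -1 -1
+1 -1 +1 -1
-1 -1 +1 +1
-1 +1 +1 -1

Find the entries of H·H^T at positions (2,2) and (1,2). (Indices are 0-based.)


Row 1 of H: [1, -1, 1, -1].
Row 2 of H: [-1, -1, 1, 1].
(H·H^T)[2][2] = Σ_j H[2][j]·H[2][j] = (-1)² + (-1)² + (1)² + (1)² = 1 + 1 + 1 + 1 = 4.
(H·H^T)[1][2] = Σ_j H[1][j]·H[2][j] = (1)·(-1) + (-1)·(-1) + (1)·(1) + (-1)·(1) = -1 + 1 + 1 + -1 = 0.
So rows 1 and 2 are orthogonal; the diagonal entry equals n = 4.

(2,2) entry = 4; (1,2) entry = 0.


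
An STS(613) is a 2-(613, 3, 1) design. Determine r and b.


An STS(v) is a 2-(v, 3, 1) BIBD: block size k = 3, λ = 1.
Replication: r(k − 1) = λ(v − 1) ⇒ r·2 = 613 − 1 = 612 ⇒ r = 306.
Block count: bk = vr ⇒ b·3 = 613·306 = 187578 ⇒ b = 62526.
(Check via b = v(v − 1)/6 = 613·612/6 = 375156/6 = 62526.)

r = 306, b = 62526.


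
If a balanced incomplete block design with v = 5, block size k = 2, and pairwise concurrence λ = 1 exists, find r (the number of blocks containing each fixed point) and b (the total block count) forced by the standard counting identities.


Any 2-(v, k, λ) BIBD satisfies two necessary conditions:
  (i)  Each point sits in r blocks, and counting incidences through any fixed point gives r(k − 1) = λ(v − 1), so r = λ(v − 1)/(k − 1).
  (ii) Total incidences bk = vr, so b = vr/k.
Step 1: r = λ(v − 1)/(k − 1) = 1·(5 − 1)/(2 − 1) = 1·4/1 = 4/1 = 4.
Step 2: b = vr/k = 5·4/2 = 20/2 = 10.
Check integrality: r = 4 ∈ Z ✓, b = 10 ∈ Z ✓.
(These identities are necessary conditions: they determine r and b for any design with these parameters, but do not by themselves prove that one exists.)

r = 4, b = 10.


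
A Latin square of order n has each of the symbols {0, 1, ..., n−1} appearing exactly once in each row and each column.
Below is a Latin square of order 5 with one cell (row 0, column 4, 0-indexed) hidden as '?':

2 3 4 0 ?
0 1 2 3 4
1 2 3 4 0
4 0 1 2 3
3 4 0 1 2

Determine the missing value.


Row 0 contains symbols [0, 2, 3, 4] — missing [1].
Column 4 contains symbols [0, 2, 3, 4] — missing [1].
The missing symbol must appear in both missing sets; intersection = [1].
Therefore the hidden value is 1.

Missing value = 1.


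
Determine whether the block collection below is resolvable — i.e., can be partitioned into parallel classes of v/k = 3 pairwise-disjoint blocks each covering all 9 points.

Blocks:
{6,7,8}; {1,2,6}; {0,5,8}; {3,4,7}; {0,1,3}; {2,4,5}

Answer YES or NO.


v = 9, block size k = 3, number of blocks = 6.
For resolvability, blocks must partition into parallel classes of size v/k = 3.
Total blocks must therefore be a multiple of 3: 6 = 3·2 + 0 ⇒ divisible ✓.
Greedy packing gives 2 candidate class(es). Each should be a full parallel class (size 3, covers all 9 points).
  Class 1 (3 blocks): {6,7,8}; {0,1,3}; {2,4,5}. Points covered: [0, 1, 2, 3, 4, 5, 6, 7, 8].
  Class 2 (3 blocks): {1,2,6}; {0,5,8}; {3,4,7}. Points covered: [0, 1, 2, 3, 4, 5, 6, 7, 8].
All classes full (size 3)? YES. All classes cover every point? YES.
Resolvable? YES.

YES


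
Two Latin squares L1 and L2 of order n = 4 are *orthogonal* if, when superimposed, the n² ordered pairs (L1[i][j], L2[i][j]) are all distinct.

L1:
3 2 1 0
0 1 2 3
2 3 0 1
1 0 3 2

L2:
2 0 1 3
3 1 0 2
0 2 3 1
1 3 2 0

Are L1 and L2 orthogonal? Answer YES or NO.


Form the n² = 16 superimposed pairs (L1[i][j], L2[i][j]), row by row (rows and columns indexed from 0):
row 0: (3,2) (2,0) (1,1) (0,3)
row 1: (0,3) (1,1) (2,0) (3,2)
row 2: (2,0) (3,2) (0,3) (1,1)
row 3: (1,1) (0,3) (3,2) (2,0)
Orthogonality requires all 16 pairs distinct.
But the pair (0,3) repeats: cell (0,3) has L1 = 0, L2 = 3, and cell (1,0) has L1 = 0, L2 = 3.
A repeated pair means some other pair never occurs (only 4 distinct pairs out of 16), so the squares are not orthogonal.
Conclusion: NO.

NO


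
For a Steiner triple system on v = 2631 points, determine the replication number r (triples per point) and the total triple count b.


An STS(v) is a 2-(v, 3, 1) BIBD: block size k = 3, λ = 1.
Replication: r(k − 1) = λ(v − 1) ⇒ r·2 = 2631 − 1 = 2630 ⇒ r = 1315.
Block count: bk = vr ⇒ b·3 = 2631·1315 = 3459765 ⇒ b = 1153255.

r = 1315, b = 1153255.


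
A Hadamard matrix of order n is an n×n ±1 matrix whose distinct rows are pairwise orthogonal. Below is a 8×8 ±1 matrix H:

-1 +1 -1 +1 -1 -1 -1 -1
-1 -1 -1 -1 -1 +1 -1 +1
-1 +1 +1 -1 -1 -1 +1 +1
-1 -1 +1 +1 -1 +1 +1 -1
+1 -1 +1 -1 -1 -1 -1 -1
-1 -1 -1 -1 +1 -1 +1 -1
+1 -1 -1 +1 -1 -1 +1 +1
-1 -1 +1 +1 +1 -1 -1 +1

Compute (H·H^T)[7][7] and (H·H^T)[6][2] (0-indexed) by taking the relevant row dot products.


Row 2 of H: [-1, 1, 1, -1, -1, -1, 1, 1].
Row 6 of H: [1, -1, -1, 1, -1, -1, 1, 1].
Row 7 of H: [-1, -1, 1, 1, 1, -1, -1, 1].
(H·H^T)[7][7] = Σ_j H[7][j]·H[7][j] = (-1)² + (-1)² + (1)² + (1)² + (1)² + (-1)² + (-1)² + (1)² = 1 + 1 + 1 + 1 + 1 + 1 + 1 + 1 = 8.
(H·H^T)[6][2] = Σ_j H[6][j]·H[2][j] = (1)·(-1) + (-1)·(1) + (-1)·(1) + (1)·(-1) + (-1)·(-1) + (-1)·(-1) + (1)·(1) + (1)·(1) = -1 + -1 + -1 + -1 + 1 + 1 + 1 + 1 = 0.
So rows 6 and 2 are orthogonal; the diagonal entry equals n = 8.

(7,7) entry = 8; (6,2) entry = 0.


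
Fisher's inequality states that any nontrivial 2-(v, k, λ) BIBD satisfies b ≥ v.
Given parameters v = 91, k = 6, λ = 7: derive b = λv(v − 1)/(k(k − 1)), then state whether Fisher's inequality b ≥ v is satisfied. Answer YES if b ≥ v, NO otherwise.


b = λv(v − 1)/(k(k − 1)) = 7·91·90/(6·5) = 57330/30 = 1911.
Compare with v = 91: b ≥ v, so Fisher's inequality holds.

YES


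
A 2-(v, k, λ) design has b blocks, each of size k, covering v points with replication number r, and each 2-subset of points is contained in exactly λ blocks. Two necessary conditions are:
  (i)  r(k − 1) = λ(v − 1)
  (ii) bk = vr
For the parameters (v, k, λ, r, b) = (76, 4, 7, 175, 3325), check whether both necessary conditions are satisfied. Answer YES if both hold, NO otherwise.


Condition (i): r(k − 1) = 175·3 = 525; λ(v − 1) = 7·75 = 525. Match? YES.
Condition (ii): bk = 3325·4 = 13300; vr = 76·175 = 13300. Match? YES.
Both conditions hold? YES.

YES


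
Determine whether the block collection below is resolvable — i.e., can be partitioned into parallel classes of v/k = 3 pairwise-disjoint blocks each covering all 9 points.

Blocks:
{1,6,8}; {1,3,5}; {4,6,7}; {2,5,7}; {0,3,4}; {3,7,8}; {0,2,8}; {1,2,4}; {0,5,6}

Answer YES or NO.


v = 9, block size k = 3, number of blocks = 9.
For resolvability, blocks must partition into parallel classes of size v/k = 3.
Total blocks must therefore be a multiple of 3: 9 = 3·3 + 0 ⇒ divisible ✓.
Greedy packing gives 3 candidate class(es). Each should be a full parallel class (size 3, covers all 9 points).
  Class 1 (3 blocks): {1,6,8}; {2,5,7}; {0,3,4}. Points covered: [0, 1, 2, 3, 4, 5, 6, 7, 8].
  Class 2 (3 blocks): {1,3,5}; {4,6,7}; {0,2,8}. Points covered: [0, 1, 2, 3, 4, 5, 6, 7, 8].
  Class 3 (3 blocks): {3,7,8}; {1,2,4}; {0,5,6}. Points covered: [0, 1, 2, 3, 4, 5, 6, 7, 8].
All classes full (size 3)? YES. All classes cover every point? YES.
Resolvable? YES.

YES


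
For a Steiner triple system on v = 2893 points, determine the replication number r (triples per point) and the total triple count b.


An STS(v) is a 2-(v, 3, 1) BIBD: block size k = 3, λ = 1.
Replication: r(k − 1) = λ(v − 1) ⇒ r·2 = 2893 − 1 = 2892 ⇒ r = 1446.
Block count: b = v(v − 1)/6 = 2893·2892/6 = 8366556/6 = 1394426.

r = 1446, b = 1394426.


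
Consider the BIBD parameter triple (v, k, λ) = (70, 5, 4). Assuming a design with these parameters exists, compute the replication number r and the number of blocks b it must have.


Any 2-(v, k, λ) BIBD satisfies two necessary conditions:
  (i)  Each point sits in r blocks, and counting incidences through any fixed point gives r(k − 1) = λ(v − 1), so r = λ(v − 1)/(k − 1).
  (ii) Total incidences bk = vr, so b = vr/k.
Step 1: r = λ(v − 1)/(k − 1) = 4·(70 − 1)/(5 − 1) = 4·69/4 = 276/4 = 69.
Step 2: b = vr/k = 70·69/5 = 4830/5 = 966.
Check integrality: r = 69 ∈ Z ✓, b = 966 ∈ Z ✓.
(These identities are necessary conditions: they determine r and b for any design with these parameters, but do not by themselves prove that one exists.)

r = 69, b = 966.


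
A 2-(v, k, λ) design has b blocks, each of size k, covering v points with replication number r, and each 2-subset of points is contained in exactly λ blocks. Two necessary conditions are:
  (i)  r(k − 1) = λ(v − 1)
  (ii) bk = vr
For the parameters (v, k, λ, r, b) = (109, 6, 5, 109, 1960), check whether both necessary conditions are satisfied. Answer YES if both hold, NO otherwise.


Condition (i): r(k − 1) = 109·5 = 545; λ(v − 1) = 5·108 = 540. Match? NO.
Condition (ii): bk = 1960·6 = 11760; vr = 109·109 = 11881. Match? NO.
Both conditions hold? NO.

NO


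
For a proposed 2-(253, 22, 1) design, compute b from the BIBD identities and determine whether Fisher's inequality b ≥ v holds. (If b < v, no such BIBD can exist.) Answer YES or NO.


b = λv(v − 1)/(k(k − 1)) = 1·253·252/(22·21) = 63756/462 = 138.
Compare with v = 253: b < v, so Fisher's inequality fails.

NO


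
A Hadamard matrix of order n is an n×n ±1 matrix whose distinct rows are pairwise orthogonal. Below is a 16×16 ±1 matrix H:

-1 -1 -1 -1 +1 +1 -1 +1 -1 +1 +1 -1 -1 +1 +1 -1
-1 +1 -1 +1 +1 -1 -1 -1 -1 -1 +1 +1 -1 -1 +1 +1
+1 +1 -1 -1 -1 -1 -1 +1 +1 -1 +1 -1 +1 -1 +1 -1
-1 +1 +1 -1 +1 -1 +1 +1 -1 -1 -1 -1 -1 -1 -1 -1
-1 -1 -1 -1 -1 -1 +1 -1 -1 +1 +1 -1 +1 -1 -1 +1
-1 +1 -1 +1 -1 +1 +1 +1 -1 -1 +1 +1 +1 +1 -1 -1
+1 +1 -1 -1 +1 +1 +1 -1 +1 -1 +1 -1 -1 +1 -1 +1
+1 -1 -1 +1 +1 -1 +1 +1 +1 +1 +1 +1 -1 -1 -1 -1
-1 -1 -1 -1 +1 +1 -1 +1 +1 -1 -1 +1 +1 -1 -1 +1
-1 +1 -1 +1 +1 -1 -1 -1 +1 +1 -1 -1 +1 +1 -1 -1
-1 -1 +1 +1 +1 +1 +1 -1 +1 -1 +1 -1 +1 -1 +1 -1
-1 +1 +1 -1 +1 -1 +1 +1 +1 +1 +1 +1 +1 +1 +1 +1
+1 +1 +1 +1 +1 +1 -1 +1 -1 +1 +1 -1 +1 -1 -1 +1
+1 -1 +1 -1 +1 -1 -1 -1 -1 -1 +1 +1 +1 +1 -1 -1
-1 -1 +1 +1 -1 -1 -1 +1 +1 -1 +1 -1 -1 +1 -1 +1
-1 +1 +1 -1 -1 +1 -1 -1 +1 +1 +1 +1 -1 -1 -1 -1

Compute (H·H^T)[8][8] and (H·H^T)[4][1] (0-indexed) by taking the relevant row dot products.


Row 1 of H: [-1, 1, -1, 1, 1, -1, -1, -1, -1, -1, 1, 1, -1, -1, 1, 1].
Row 4 of H: [-1, -1, -1, -1, -1, -1, 1, -1, -1, 1, 1, -1, 1, -1, -1, 1].
Row 8 of H: [-1, -1, -1, -1, 1, 1, -1, 1, 1, -1, -1, 1, 1, -1, -1, 1].
(H·H^T)[8][8] = Σ_j H[8][j]·H[8][j] = (-1)² + (-1)² + (-1)² + (-1)² + (1)² + (1)² + (-1)² + (1)² + (1)² + (-1)² + (-1)² + (1)² + (1)² + (-1)² + (-1)² + (1)² = 1 + 1 + 1 + 1 + 1 + 1 + 1 + 1 + 1 + 1 + 1 + 1 + 1 + 1 + 1 + 1 = 16.
(H·H^T)[4][1] = Σ_j H[4][j]·H[1][j] = (-1)·(-1) + (-1)·(1) + (-1)·(-1) + (-1)·(1) + (-1)·(1) + (-1)·(-1) + (1)·(-1) + (-1)·(-1) + (-1)·(-1) + (1)·(-1) + (1)·(1) + (-1)·(1) + (1)·(-1) + (-1)·(-1) + (-1)·(1) + (1)·(1) = 1 + -1 + 1 + -1 + -1 + 1 + -1 + 1 + 1 + -1 + 1 + -1 + -1 + 1 + -1 + 1 = 0.
So rows 4 and 1 are orthogonal; the diagonal entry equals n = 16.

(8,8) entry = 16; (4,1) entry = 0.


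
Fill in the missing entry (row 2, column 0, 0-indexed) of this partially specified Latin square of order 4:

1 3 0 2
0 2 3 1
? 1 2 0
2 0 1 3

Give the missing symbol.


Row 2 contains symbols [0, 1, 2] — missing [3].
Column 0 contains symbols [0, 1, 2] — missing [3].
The missing symbol must appear in both missing sets; intersection = [3].
Therefore the hidden value is 3.

Missing value = 3.


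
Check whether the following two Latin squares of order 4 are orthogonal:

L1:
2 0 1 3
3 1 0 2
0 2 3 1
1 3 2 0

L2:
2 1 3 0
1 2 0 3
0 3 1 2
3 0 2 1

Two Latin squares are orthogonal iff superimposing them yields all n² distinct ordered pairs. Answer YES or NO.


Form the n² = 16 superimposed pairs (L1[i][j], L2[i][j]), row by row (rows and columns indexed from 0):
row 0: (2,2) (0,1) (1,3) (3,0)
row 1: (3,1) (1,2) (0,0) (2,3)
row 2: (0,0) (2,3) (3,1) (1,2)
row 3: (1,3) (3,0) (2,2) (0,1)
Orthogonality requires all 16 pairs distinct.
But the pair (0,0) repeats: cell (1,2) has L1 = 0, L2 = 0, and cell (2,0) has L1 = 0, L2 = 0.
A repeated pair means some other pair never occurs (only 8 distinct pairs out of 16), so the squares are not orthogonal.
Conclusion: NO.

NO


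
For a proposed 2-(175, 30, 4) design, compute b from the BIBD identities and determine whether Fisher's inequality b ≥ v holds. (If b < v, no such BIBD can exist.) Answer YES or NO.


b = λv(v − 1)/(k(k − 1)) = 4·175·174/(30·29) = 121800/870 = 140.
Compare with v = 175: b < v, so Fisher's inequality fails.

NO


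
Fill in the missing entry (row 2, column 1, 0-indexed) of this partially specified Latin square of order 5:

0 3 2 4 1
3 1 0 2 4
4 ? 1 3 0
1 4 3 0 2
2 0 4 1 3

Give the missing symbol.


Row 2 contains symbols [0, 1, 3, 4] — missing [2].
Column 1 contains symbols [0, 1, 3, 4] — missing [2].
The missing symbol must appear in both missing sets; intersection = [2].
Therefore the hidden value is 2.

Missing value = 2.


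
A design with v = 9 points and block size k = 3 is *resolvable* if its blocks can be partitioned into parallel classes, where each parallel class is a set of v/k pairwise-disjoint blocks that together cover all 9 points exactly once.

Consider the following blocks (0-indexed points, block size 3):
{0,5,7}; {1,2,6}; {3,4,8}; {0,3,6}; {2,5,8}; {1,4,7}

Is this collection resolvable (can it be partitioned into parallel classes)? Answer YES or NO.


v = 9, block size k = 3, number of blocks = 6.
For resolvability, blocks must partition into parallel classes of size v/k = 3.
Total blocks must therefore be a multiple of 3: 6 = 3·2 + 0 ⇒ divisible ✓.
Greedy packing gives 2 candidate class(es). Each should be a full parallel class (size 3, covers all 9 points).
  Class 1 (3 blocks): {0,5,7}; {1,2,6}; {3,4,8}. Points covered: [0, 1, 2, 3, 4, 5, 6, 7, 8].
  Class 2 (3 blocks): {0,3,6}; {2,5,8}; {1,4,7}. Points covered: [0, 1, 2, 3, 4, 5, 6, 7, 8].
All classes full (size 3)? YES. All classes cover every point? YES.
Resolvable? YES.

YES


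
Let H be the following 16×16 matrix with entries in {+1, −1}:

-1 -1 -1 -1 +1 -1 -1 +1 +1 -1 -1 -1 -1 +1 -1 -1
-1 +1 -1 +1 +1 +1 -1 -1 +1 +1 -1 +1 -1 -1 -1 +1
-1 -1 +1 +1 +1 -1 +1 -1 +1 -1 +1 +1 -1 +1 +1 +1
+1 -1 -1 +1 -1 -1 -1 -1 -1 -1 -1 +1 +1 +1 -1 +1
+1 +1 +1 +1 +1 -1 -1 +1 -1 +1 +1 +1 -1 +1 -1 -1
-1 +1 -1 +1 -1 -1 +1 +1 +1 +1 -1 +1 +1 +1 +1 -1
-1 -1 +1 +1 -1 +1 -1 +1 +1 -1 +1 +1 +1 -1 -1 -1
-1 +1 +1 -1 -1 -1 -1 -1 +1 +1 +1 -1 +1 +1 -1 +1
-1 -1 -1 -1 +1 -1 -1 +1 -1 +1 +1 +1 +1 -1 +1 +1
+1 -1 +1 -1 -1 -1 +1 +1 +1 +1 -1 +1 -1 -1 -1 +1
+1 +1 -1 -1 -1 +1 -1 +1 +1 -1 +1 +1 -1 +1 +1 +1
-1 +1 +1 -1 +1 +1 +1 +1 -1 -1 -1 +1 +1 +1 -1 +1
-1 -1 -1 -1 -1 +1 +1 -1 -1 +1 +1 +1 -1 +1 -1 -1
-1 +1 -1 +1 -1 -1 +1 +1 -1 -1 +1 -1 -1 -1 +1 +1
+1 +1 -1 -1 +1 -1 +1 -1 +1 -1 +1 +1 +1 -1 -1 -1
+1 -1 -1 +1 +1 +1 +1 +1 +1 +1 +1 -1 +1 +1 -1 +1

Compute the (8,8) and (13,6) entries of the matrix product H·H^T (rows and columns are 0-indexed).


Row 6 of H: [-1, -1, 1, 1, -1, 1, -1, 1, 1, -1, 1, 1, 1, -1, -1, -1].
Row 8 of H: [-1, -1, -1, -1, 1, -1, -1, 1, -1, 1, 1, 1, 1, -1, 1, 1].
Row 13 of H: [-1, 1, -1, 1, -1, -1, 1, 1, -1, -1, 1, -1, -1, -1, 1, 1].
(H·H^T)[8][8] = Σ_j H[8][j]·H[8][j] = (-1)² + (-1)² + (-1)² + (-1)² + (1)² + (-1)² + (-1)² + (1)² + (-1)² + (1)² + (1)² + (1)² + (1)² + (-1)² + (1)² + (1)² = 1 + 1 + 1 + 1 + 1 + 1 + 1 + 1 + 1 + 1 + 1 + 1 + 1 + 1 + 1 + 1 = 16.
(H·H^T)[13][6] = Σ_j H[13][j]·H[6][j] = (-1)·(-1) + (1)·(-1) + (-1)·(1) + (1)·(1) + (-1)·(-1) + (-1)·(1) + (1)·(-1) + (1)·(1) + (-1)·(1) + (-1)·(-1) + (1)·(1) + (-1)·(1) + (-1)·(1) + (-1)·(-1) + (1)·(-1) + (1)·(-1) = 1 + -1 + -1 + 1 + 1 + -1 + -1 + 1 + -1 + 1 + 1 + -1 + -1 + 1 + -1 + -1 = -2.
Rows 13 and 6 are not orthogonal (dot product = -2 ≠ 0), so H is not a Hadamard matrix.

(8,8) entry = 16; (13,6) entry = -2.


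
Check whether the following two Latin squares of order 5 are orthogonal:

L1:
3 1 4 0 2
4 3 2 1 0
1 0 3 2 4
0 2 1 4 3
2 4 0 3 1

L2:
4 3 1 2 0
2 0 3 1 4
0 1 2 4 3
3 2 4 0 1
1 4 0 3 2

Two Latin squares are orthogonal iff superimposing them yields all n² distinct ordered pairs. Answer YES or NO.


Form the n² = 25 superimposed pairs (L1[i][j], L2[i][j]), row by row (rows and columns indexed from 0):
row 0: (3,4) (1,3) (4,1) (0,2) (2,0)
row 1: (4,2) (3,0) (2,3) (1,1) (0,4)
row 2: (1,0) (0,1) (3,2) (2,4) (4,3)
row 3: (0,3) (2,2) (1,4) (4,0) (3,1)
row 4: (2,1) (4,4) (0,0) (3,3) (1,2)
Orthogonality requires all 25 pairs distinct.
Check by first coordinate: for each symbol s of L1, list the L2 entries in the n cells where L1 = s; they must all differ.
  L1 = 0: L2 entries (in reading order) 2, 4, 1, 3, 0 — all 5 distinct ✓
  L1 = 1: L2 entries (in reading order) 3, 1, 0, 4, 2 — all 5 distinct ✓
  L1 = 2: L2 entries (in reading order) 0, 3, 4, 2, 1 — all 5 distinct ✓
  L1 = 3: L2 entries (in reading order) 4, 0, 2, 1, 3 — all 5 distinct ✓
  L1 = 4: L2 entries (in reading order) 1, 2, 3, 0, 4 — all 5 distinct ✓
Every symbol of L1 meets every symbol of L2 exactly once, so all 25 pairs are distinct (25 of 25).
Conclusion: YES.

YES


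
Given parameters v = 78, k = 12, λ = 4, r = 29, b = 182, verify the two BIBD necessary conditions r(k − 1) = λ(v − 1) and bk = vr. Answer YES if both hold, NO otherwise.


Condition (i): r(k − 1) = 29·11 = 319; λ(v − 1) = 4·77 = 308. Match? NO.
Condition (ii): bk = 182·12 = 2184; vr = 78·29 = 2262. Match? NO.
Both conditions hold? NO.

NO


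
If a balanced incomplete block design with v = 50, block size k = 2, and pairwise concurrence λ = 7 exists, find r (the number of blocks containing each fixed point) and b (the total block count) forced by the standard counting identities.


Any 2-(v, k, λ) BIBD satisfies two necessary conditions:
  (i)  Each point sits in r blocks, and counting incidences through any fixed point gives r(k − 1) = λ(v − 1), so r = λ(v − 1)/(k − 1).
  (ii) Total incidences bk = vr, so b = vr/k.
Step 1: r = λ(v − 1)/(k − 1) = 7·(50 − 1)/(2 − 1) = 7·49/1 = 343/1 = 343.
Step 2: b = vr/k = 50·343/2 = 17150/2 = 8575.
Check integrality: r = 343 ∈ Z ✓, b = 8575 ∈ Z ✓.
(These identities are necessary conditions: they determine r and b for any design with these parameters, but do not by themselves prove that one exists.)

r = 343, b = 8575.


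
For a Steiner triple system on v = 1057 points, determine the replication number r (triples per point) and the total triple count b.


An STS(v) is a 2-(v, 3, 1) BIBD: block size k = 3, λ = 1.
Replication: r(k − 1) = λ(v − 1) ⇒ r·2 = 1057 − 1 = 1056 ⇒ r = 528.
Block count: b = v(v − 1)/6 = 1057·1056/6 = 1116192/6 = 186032.
(Check via bk = vr: 186032·3 = 558096 = 1057·528 = 558096 ✓.)

r = 528, b = 186032.


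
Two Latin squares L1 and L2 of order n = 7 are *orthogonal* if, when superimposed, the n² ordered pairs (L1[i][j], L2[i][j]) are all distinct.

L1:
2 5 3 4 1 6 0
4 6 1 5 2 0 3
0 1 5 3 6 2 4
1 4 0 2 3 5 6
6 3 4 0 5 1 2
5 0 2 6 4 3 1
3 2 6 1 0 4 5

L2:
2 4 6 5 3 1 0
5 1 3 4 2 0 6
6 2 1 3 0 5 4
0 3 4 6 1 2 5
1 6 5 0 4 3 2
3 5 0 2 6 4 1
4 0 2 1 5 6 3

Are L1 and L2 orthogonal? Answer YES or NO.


Form the n² = 49 superimposed pairs (L1[i][j], L2[i][j]), row by row (rows and columns indexed from 0):
row 0: (2,2) (5,4) (3,6) (4,5) (1,3) (6,1) (0,0)
row 1: (4,5) (6,1) (1,3) (5,4) (2,2) (0,0) (3,6)
row 2: (0,6) (1,2) (5,1) (3,3) (6,0) (2,5) (4,4)
row 3: (1,0) (4,3) (0,4) (2,6) (3,1) (5,2) (6,5)
row 4: (6,1) (3,6) (4,5) (0,0) (5,4) (1,3) (2,2)
row 5: (5,3) (0,5) (2,0) (6,2) (4,6) (3,4) (1,1)
row 6: (3,4) (2,0) (6,2) (1,1) (0,5) (4,6) (5,3)
Orthogonality requires all 49 pairs distinct.
But the pair (4,5) repeats: cell (0,3) has L1 = 4, L2 = 5, and cell (1,0) has L1 = 4, L2 = 5.
A repeated pair means some other pair never occurs (only 28 distinct pairs out of 49), so the squares are not orthogonal.
Conclusion: NO.

NO
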